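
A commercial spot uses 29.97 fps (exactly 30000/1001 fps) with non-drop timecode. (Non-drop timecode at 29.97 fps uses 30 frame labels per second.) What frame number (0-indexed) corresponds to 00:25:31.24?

Total seconds to the label: (0 × 3600 + 25 × 60 + 31) = 1531.
Frame index = 1531 × 30 + 24 = 45954.

frame 45954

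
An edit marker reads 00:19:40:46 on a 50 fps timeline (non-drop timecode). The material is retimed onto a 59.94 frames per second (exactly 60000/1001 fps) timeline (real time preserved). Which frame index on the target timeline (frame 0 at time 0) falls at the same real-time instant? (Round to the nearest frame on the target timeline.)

Source frame index: (0×3600 + 19×60 + 40) × 50 + 46 = 59046.
Real time: 59046 / (50) = 29523/25 s.
Target frame: (29523/25) × (60000/1001) = 5450400/77 ≈ 70784.416 → 70784.

frame 70784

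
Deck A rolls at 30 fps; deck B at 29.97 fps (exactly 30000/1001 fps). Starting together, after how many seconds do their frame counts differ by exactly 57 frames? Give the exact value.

1901.9 seconds

The gap grows by |30000/1001 − 30| = 30/1001 frames per second.
Time for a 57-frame gap: 57 ÷ (30/1001) = 1901.9 s.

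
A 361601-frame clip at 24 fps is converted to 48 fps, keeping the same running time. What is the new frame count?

723202 frames

Target frames = source frames × (target rate / source rate) = 361601 × (48)/(24) = 361601 × 2 = 723202.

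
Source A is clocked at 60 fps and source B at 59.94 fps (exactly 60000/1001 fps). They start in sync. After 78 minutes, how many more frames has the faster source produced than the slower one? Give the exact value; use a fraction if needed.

21600/77 frames

78 min = 4680 s.
A emits 60 × 4680 = 280800 frames; B emits 60000/1001 × 4680 = 21600000/77.
Difference = 21600/77 frames (≈ 280.5195); B is behind A.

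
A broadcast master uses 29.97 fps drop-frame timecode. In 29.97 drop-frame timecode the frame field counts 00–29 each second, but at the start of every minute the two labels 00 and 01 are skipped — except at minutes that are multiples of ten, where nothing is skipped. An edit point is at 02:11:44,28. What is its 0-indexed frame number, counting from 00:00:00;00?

236912

Complete 10-minute blocks: 13, each 17982 frames → 233766.
Remaining 1 whole minute in the current block: 1800 + 0 × 1798 = 1800 frames.
Within the current minute: 44 × 30 + 28 − 2 = 1346 (labels ;00/;01 skipped at this minute). Total = 233766 + 1800 + 1346 = 236912.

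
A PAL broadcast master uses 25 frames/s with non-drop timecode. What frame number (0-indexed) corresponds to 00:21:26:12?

frame 32162

Total seconds to the label: (0 × 3600 + 21 × 60 + 26) = 1286.
Frame index = 1286 × 25 + 12 = 32162.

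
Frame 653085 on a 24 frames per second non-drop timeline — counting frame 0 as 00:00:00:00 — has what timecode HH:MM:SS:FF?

07:33:31:21

653085 ÷ 24 = 27211 full seconds, remainder 21 frames.
27211 s = 7 h 33 min 31 s.
Timecode: 07:33:31:21.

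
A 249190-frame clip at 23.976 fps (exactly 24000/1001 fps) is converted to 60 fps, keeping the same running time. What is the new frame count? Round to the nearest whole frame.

623598 frames

Frames at target rate = 249190 × (60) / (24000/1001) = 24943919/40 ≈ 623597.975.
Nearest whole frame: 623598.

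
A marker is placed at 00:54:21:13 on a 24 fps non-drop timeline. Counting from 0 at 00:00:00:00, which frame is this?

78277

Total seconds to the label: (0 × 3600 + 54 × 60 + 21) = 3261.
Frame index = 3261 × 24 + 13 = 78277.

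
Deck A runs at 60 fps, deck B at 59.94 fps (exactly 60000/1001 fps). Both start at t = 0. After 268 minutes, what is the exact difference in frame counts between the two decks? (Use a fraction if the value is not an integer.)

964800/1001 frames

268 min = 16080 s.
A emits 60 × 16080 = 964800 frames; B emits 60000/1001 × 16080 = 964800000/1001.
Difference = 964800/1001 frames (≈ 963.8362); B is behind A.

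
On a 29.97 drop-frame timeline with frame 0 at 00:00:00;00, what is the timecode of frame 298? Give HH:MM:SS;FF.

Ten DF minutes hold 17982 frames, so frame 298 lies in block 0 (frames 0–17981) with 298 frames into that block.
The block's first minute is 1800 frames and the rest 1798 each; 298 frames reaches minute 0, so 0 × 18 + 0 × 2 = 0 labels have been skipped so far.
Adding those back, label number 298 + 0 = 298 at 30 labels/s is 9 s + 28 f = 0 h 0 min 9 s frame 28, i.e. 00:00:09;28.

00:00:09;28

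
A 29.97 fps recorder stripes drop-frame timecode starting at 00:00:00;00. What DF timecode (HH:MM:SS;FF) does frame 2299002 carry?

Ten DF minutes hold 17982 frames, so frame 2299002 lies in block 127 (frames 2283714–2301695) with 15288 frames into that block.
The block's first minute is 1800 frames and the rest 1798 each; 15288 frames reaches minute 8, so 127 × 18 + 8 × 2 = 2302 labels have been skipped so far.
Adding those back, label number 2299002 + 2302 = 2301304 at 30 labels/s is 76710 s + 4 f = 21 h 18 min 30 s frame 4, i.e. 21:18:30;04.

21:18:30;04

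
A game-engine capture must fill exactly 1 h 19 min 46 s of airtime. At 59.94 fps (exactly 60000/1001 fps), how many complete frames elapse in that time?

286873 frames

1 h 19 min 46 s = 4786 s.
Frames = 4786 × 60000/1001 = 287160000/1001 ≈ 286873.1269.
Complete frames: 286873.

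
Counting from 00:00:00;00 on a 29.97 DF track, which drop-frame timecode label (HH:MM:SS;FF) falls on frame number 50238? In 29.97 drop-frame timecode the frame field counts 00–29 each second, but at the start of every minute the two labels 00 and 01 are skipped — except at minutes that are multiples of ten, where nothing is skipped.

00:27:56;08

Ten DF minutes hold 17982 frames, so frame 50238 lies in block 2 (frames 35964–53945) with 14274 frames into that block.
The block's first minute is 1800 frames and the rest 1798 each; 14274 frames reaches minute 7, so 2 × 18 + 7 × 2 = 50 labels have been skipped so far.
Adding those back, label number 50238 + 50 = 50288 at 30 labels/s is 1676 s + 8 f = 0 h 27 min 56 s frame 8, i.e. 00:27:56;08.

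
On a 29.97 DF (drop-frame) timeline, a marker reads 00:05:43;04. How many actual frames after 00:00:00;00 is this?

As if non-drop at 30 labels/s: (0 × 3600 + 5 × 60 + 43) × 30 + 4 = 10294.
Minute boundaries passed: 5; those not divisible by 10: 5 − 0 = 5; dropped labels = 2 × 5 = 10.
Actual frame index = 10294 − 10 = 10284.

10284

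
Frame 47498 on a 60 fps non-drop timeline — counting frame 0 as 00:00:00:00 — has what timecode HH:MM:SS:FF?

47498 ÷ 60 = 791 full seconds, remainder 38 frames.
791 s = 0 h 13 min 11 s.
Timecode: 00:13:11:38.

00:13:11:38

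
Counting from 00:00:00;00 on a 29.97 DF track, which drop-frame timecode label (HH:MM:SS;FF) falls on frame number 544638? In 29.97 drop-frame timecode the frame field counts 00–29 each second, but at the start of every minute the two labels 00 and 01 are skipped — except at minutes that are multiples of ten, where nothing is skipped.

05:02:52;22

Each 10-minute DF block holds 10 × 60 × 30 − 9 × 2 = 17982 frames. 544638 ÷ 17982 → 30 full blocks, remainder 5178.
Within the partial block the first minute is 1800 frames and each further minute 1798, so 2 further minute boundaries passed. Total skipped labels = 18 × 30 + 2 × 2 = 544.
Non-drop label index = 544638 + 544 = 545182; at 30 labels/s that is 05:02:52:22, i.e. DF 05:02:52;22.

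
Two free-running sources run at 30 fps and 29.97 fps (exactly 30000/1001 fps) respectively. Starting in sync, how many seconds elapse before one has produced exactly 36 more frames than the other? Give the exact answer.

The gap grows by |30000/1001 − 30| = 30/1001 frames per second.
Time for a 36-frame gap: 36 ÷ (30/1001) = 1201.2 s.

1201.2 seconds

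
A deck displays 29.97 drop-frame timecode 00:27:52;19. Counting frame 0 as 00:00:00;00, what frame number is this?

Complete 10-minute blocks: 2, each 17982 frames → 35964.
Remaining 7 whole minutes in the current block: 1800 + 6 × 1798 = 12588 frames.
Within the current minute: 52 × 30 + 19 − 2 = 1577 (labels ;00/;01 skipped at this minute). Total = 35964 + 12588 + 1577 = 50129.

50129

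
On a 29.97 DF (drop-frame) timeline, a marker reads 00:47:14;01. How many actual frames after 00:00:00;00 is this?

84935

Complete 10-minute blocks: 4, each 17982 frames → 71928.
Remaining 7 whole minutes in the current block: 1800 + 6 × 1798 = 12588 frames.
Within the current minute: 14 × 30 + 1 − 2 = 419 (labels ;00/;01 skipped at this minute). Total = 71928 + 12588 + 419 = 84935.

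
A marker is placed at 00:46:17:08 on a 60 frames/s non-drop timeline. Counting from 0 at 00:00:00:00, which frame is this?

Total seconds to the label: (0 × 3600 + 46 × 60 + 17) = 2777.
Frame index = 2777 × 60 + 8 = 166628.

frame 166628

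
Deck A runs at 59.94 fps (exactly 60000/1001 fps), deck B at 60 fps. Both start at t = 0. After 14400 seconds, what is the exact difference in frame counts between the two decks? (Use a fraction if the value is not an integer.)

A emits 60000/1001 × 14400 = 864000000/1001 frames; B emits 60 × 14400 = 864000.
Difference = 864000/1001 frames (≈ 863.1369); B is ahead of A.

864000/1001 frames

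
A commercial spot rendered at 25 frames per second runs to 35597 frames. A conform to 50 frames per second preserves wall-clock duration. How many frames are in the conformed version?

Target frames = source frames × (target rate / source rate) = 35597 × (50)/(25) = 35597 × 2 = 71194.

71194 frames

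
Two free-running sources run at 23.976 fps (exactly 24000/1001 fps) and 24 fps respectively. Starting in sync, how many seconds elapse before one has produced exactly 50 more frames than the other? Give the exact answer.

The gap grows by |24 − 24000/1001| = 24/1001 frames per second.
Time for a 50-frame gap: 50 ÷ (24/1001) = 25025/12 s.

25025/12 seconds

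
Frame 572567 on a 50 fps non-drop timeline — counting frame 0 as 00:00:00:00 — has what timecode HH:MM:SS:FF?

03:10:51:17

572567 ÷ 50 = 11451 full seconds, remainder 17 frames.
11451 s = 3 h 10 min 51 s.
Timecode: 03:10:51:17.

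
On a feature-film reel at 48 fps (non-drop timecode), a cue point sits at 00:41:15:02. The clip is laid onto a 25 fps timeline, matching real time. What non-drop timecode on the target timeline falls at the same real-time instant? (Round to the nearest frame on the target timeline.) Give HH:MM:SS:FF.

Source frame index: (0×3600 + 41×60 + 15) × 48 + 2 = 118802.
Real time: 118802 / (48) = 59401/24 s.
Target frame: (59401/24) × (25) = 1485025/24 ≈ 61876.042 → 61876.
At 25 labels/s: frame 61876 → 00:41:15:01.

00:41:15:01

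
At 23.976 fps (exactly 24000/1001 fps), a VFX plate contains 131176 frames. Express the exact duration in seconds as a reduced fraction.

16413397/3000 seconds

Running time = 131176 ÷ (24000/1001) = 131176 × 1001/24000 = 16413397/3000 s.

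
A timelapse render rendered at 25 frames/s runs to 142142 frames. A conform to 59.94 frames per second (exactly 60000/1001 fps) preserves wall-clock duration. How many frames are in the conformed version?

340800 frames

Target frames = source frames × (target rate / source rate) = 142142 × (60000/1001)/(25) = 142142 × 2400/1001 = 340800.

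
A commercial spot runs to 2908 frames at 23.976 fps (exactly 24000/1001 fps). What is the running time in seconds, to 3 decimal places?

Running time = 2908 × 1001/24000 = 727727/6000 s ≈ 121.288 s.

121.288 seconds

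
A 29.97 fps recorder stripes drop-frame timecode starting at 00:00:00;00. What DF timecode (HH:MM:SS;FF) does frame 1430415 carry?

Ten DF minutes hold 17982 frames, so frame 1430415 lies in block 79 (frames 1420578–1438559) with 9837 frames into that block.
The block's first minute is 1800 frames and the rest 1798 each; 9837 frames reaches minute 5, so 79 × 18 + 5 × 2 = 1432 labels have been skipped so far.
Adding those back, label number 1430415 + 1432 = 1431847 at 30 labels/s is 47728 s + 7 f = 13 h 15 min 28 s frame 7, i.e. 13:15:28;07.

13:15:28;07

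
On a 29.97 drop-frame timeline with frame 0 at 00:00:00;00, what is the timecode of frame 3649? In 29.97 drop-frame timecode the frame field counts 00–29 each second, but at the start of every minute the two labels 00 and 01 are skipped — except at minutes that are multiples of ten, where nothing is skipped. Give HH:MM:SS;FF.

00:02:01;23

Each 10-minute DF block holds 10 × 60 × 30 − 9 × 2 = 17982 frames. 3649 ÷ 17982 → 0 full blocks, remainder 3649.
Within the partial block the first minute is 1800 frames and each further minute 1798, so 2 further minute boundaries passed. Total skipped labels = 18 × 0 + 2 × 2 = 4.
Non-drop label index = 3649 + 4 = 3653; at 30 labels/s that is 00:02:01:23, i.e. DF 00:02:01;23.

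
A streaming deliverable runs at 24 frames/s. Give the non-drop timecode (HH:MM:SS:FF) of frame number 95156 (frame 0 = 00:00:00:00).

95156 ÷ 24 = 3964 full seconds, remainder 20 frames.
3964 s = 1 h 6 min 4 s.
Timecode: 01:06:04:20.

01:06:04:20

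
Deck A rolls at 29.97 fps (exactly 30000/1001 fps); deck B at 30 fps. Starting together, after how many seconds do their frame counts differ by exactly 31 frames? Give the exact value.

The gap grows by |30 − 30000/1001| = 30/1001 frames per second.
Time for a 31-frame gap: 31 ÷ (30/1001) = 31031/30 s.

31031/30 seconds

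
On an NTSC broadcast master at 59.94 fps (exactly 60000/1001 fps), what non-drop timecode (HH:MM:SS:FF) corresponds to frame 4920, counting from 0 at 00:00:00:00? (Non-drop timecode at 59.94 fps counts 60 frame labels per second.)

00:01:22:00

4920 ÷ 60 = 82 full seconds, remainder 0 frames.
82 s = 0 h 1 min 22 s.
Timecode: 00:01:22:00.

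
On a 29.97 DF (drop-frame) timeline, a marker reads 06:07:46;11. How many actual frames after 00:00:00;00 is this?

Complete 10-minute blocks: 36, each 17982 frames → 647352.
Remaining 7 whole minutes in the current block: 1800 + 6 × 1798 = 12588 frames.
Within the current minute: 46 × 30 + 11 − 2 = 1389 (labels ;00/;01 skipped at this minute). Total = 647352 + 12588 + 1389 = 661329.

661329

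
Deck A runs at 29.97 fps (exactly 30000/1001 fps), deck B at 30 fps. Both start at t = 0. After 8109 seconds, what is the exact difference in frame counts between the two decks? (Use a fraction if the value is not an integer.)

A emits 30000/1001 × 8109 = 243270000/1001 frames; B emits 30 × 8109 = 243270.
Difference = 243270/1001 frames (≈ 243.0270); B is ahead of A.

243270/1001 frames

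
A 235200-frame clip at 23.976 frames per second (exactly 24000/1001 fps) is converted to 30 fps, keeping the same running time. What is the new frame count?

Target frames = source frames × (target rate / source rate) = 235200 × (30)/(24000/1001) = 235200 × 1001/800 = 294294.

294294 frames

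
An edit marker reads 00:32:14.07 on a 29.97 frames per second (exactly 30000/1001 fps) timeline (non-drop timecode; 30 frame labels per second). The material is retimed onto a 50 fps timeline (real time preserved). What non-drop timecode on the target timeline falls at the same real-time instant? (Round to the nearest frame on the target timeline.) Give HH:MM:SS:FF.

Source frame index: (0×3600 + 32×60 + 14) × 30 + 7 = 58027.
Real time: 58027 / (30000/1001) = 58085027/30000 s.
Target frame: (58085027/30000) × (50) = 58085027/600 ≈ 96808.378 → 96808.
At 50 labels/s: frame 96808 → 00:32:16:08.

00:32:16:08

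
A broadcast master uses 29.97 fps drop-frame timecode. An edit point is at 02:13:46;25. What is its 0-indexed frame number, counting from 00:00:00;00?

240565

As if non-drop at 30 labels/s: (2 × 3600 + 13 × 60 + 46) × 30 + 25 = 240805.
Minute boundaries passed: 133; those not divisible by 10: 133 − 13 = 120; dropped labels = 2 × 120 = 240.
Actual frame index = 240805 − 240 = 240565.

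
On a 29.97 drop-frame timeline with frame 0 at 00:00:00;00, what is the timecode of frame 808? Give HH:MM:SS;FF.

00:00:26;28

Ten DF minutes hold 17982 frames, so frame 808 lies in block 0 (frames 0–17981) with 808 frames into that block.
The block's first minute is 1800 frames and the rest 1798 each; 808 frames reaches minute 0, so 0 × 18 + 0 × 2 = 0 labels have been skipped so far.
Adding those back, label number 808 + 0 = 808 at 30 labels/s is 26 s + 28 f = 0 h 0 min 26 s frame 28, i.e. 00:00:26;28.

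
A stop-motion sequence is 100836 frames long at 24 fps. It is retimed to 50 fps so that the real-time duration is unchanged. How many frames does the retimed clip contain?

210075 frames

Target frames = source frames × (target rate / source rate) = 100836 × (50)/(24) = 100836 × 25/12 = 210075.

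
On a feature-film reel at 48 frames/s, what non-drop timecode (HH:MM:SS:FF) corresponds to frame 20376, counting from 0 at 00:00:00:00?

20376 ÷ 48 = 424 full seconds, remainder 24 frames.
424 s = 0 h 7 min 4 s.
Timecode: 00:07:04:24.

00:07:04:24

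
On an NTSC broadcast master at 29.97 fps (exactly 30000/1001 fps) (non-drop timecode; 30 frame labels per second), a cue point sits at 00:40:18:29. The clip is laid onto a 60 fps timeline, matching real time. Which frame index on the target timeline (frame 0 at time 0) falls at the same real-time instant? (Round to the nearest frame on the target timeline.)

Source frame index: (0×3600 + 40×60 + 18) × 30 + 29 = 72569.
Real time: 72569 / (30000/1001) = 72641569/30000 s.
Target frame: (72641569/30000) × (60) = 72641569/500 ≈ 145283.138 → 145283.

frame 145283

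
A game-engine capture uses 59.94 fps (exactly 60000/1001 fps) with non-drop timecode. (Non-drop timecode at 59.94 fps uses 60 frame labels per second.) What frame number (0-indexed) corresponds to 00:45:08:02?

Total seconds to the label: (0 × 3600 + 45 × 60 + 8) = 2708.
Frame index = 2708 × 60 + 2 = 162482.

frame 162482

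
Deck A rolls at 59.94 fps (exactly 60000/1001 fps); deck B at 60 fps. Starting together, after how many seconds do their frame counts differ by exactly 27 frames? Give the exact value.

450.45 seconds

The gap grows by |60 − 60000/1001| = 60/1001 frames per second.
Time for a 27-frame gap: 27 ÷ (60/1001) = 450.45 s.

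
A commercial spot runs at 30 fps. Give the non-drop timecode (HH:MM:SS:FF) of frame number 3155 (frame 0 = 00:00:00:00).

00:01:45:05

3155 ÷ 30 = 105 full seconds, remainder 5 frames.
105 s = 0 h 1 min 45 s.
Timecode: 00:01:45:05.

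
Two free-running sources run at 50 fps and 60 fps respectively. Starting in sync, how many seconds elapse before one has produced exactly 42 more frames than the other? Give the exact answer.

The gap grows by |60 − 50| = 10 frames per second.
Time for a 42-frame gap: 42 ÷ (10) = 4.2 s.

4.2 seconds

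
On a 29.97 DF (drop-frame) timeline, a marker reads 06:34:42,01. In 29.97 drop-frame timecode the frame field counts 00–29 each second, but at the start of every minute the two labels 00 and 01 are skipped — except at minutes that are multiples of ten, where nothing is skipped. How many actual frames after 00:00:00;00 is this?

As if non-drop at 30 labels/s: (6 × 3600 + 34 × 60 + 42) × 30 + 1 = 710461.
Minute boundaries passed: 394; those not divisible by 10: 394 − 39 = 355; dropped labels = 2 × 355 = 710.
Actual frame index = 710461 − 710 = 709751.

709751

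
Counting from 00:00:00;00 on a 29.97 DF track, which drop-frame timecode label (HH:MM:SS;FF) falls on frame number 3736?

00:02:04;20

Each 10-minute DF block holds 10 × 60 × 30 − 9 × 2 = 17982 frames. 3736 ÷ 17982 → 0 full blocks, remainder 3736.
Within the partial block the first minute is 1800 frames and each further minute 1798, so 2 further minute boundaries passed. Total skipped labels = 18 × 0 + 2 × 2 = 4.
Non-drop label index = 3736 + 4 = 3740; at 30 labels/s that is 00:02:04:20, i.e. DF 00:02:04;20.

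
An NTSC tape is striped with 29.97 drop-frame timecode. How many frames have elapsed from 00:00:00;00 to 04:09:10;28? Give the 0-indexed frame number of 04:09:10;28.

Complete 10-minute blocks: 24, each 17982 frames → 431568.
Remaining 9 whole minutes in the current block: 1800 + 8 × 1798 = 16184 frames.
Within the current minute: 10 × 30 + 28 − 2 = 326 (labels ;00/;01 skipped at this minute). Total = 431568 + 16184 + 326 = 448078.

448078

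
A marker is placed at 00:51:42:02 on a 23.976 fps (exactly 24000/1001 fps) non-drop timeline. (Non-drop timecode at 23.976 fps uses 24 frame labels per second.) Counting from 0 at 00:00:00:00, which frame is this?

74450

Total seconds to the label: (0 × 3600 + 51 × 60 + 42) = 3102.
Frame index = 3102 × 24 + 2 = 74450.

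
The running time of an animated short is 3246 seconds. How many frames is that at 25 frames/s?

81150 frames

Frames = 3246 × 25 = 81150.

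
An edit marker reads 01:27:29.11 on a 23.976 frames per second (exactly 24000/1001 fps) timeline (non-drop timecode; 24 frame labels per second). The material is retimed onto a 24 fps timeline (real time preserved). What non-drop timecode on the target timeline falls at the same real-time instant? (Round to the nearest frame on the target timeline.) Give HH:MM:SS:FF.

01:27:34:17

Source frame index: (1×3600 + 27×60 + 29) × 24 + 11 = 125987.
Real time: 125987 / (24000/1001) = 126112987/24000 s.
Target frame: (126112987/24000) × (24) = 126112987/1000 ≈ 126112.987 → 126113.
At 24 labels/s: frame 126113 → 01:27:34:17.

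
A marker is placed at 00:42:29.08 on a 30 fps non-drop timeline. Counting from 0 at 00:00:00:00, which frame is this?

frame 76478

Total seconds to the label: (0 × 3600 + 42 × 60 + 29) = 2549.
Frame index = 2549 × 30 + 8 = 76478.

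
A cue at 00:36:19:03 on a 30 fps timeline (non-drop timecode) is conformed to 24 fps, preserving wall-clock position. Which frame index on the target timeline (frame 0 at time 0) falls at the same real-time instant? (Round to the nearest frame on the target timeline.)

frame 52298

Source frame index: (0×3600 + 36×60 + 19) × 30 + 3 = 65373.
Real time: 65373 / (30) = 21791/10 s.
Target frame: (21791/10) × (24) = 261492/5 ≈ 52298.400 → 52298.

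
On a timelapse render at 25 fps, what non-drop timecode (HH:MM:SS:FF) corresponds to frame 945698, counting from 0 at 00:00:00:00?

945698 ÷ 25 = 37827 full seconds, remainder 23 frames.
37827 s = 10 h 30 min 27 s.
Timecode: 10:30:27:23.

10:30:27:23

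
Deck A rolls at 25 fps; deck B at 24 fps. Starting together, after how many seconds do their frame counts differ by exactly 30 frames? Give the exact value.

30 seconds

The gap grows by |24 − 25| = 1 frame per second.
Time for a 30-frame gap: 30 ÷ (1) = 30 s.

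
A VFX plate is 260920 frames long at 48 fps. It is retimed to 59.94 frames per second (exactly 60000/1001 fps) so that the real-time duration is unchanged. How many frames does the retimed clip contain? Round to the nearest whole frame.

325824 frames

Frames at target rate = 260920 × (60000/1001) / (48) = 29650000/91 ≈ 325824.176.
Nearest whole frame: 325824.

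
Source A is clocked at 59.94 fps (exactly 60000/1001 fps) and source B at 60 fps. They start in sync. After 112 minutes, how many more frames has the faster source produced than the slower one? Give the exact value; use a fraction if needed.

112 min = 6720 s.
A emits 60000/1001 × 6720 = 57600000/143 frames; B emits 60 × 6720 = 403200.
Difference = 57600/143 frames (≈ 402.7972); B is ahead of A.

57600/143 frames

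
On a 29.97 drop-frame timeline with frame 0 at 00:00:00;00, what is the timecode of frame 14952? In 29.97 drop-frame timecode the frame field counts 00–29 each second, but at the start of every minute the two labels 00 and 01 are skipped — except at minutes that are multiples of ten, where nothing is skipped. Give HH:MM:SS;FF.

00:08:18;28

Each 10-minute DF block holds 10 × 60 × 30 − 9 × 2 = 17982 frames. 14952 ÷ 17982 → 0 full blocks, remainder 14952.
Within the partial block the first minute is 1800 frames and each further minute 1798, so 8 further minute boundaries passed. Total skipped labels = 18 × 0 + 2 × 8 = 16.
Non-drop label index = 14952 + 16 = 14968; at 30 labels/s that is 00:08:18:28, i.e. DF 00:08:18;28.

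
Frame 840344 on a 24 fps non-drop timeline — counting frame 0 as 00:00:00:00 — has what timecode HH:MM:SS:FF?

840344 ÷ 24 = 35014 full seconds, remainder 8 frames.
35014 s = 9 h 43 min 34 s.
Timecode: 09:43:34:08.

09:43:34:08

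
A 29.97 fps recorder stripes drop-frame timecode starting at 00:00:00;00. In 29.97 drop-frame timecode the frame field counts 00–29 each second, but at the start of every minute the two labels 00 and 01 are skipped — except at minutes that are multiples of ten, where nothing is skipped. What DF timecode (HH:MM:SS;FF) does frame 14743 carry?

Each 10-minute DF block holds 10 × 60 × 30 − 9 × 2 = 17982 frames. 14743 ÷ 17982 → 0 full blocks, remainder 14743.
Within the partial block the first minute is 1800 frames and each further minute 1798, so 8 further minute boundaries passed. Total skipped labels = 18 × 0 + 2 × 8 = 16.
Non-drop label index = 14743 + 16 = 14759; at 30 labels/s that is 00:08:11:29, i.e. DF 00:08:11;29.

00:08:11;29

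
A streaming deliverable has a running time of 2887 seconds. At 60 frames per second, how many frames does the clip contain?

Frames = 2887 × 60 = 173220.

173220 frames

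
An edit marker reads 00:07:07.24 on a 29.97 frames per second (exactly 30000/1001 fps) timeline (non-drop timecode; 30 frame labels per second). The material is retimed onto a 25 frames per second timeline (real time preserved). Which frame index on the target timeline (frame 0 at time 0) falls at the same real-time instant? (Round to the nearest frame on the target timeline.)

frame 10706

Source frame index: (0×3600 + 7×60 + 7) × 30 + 24 = 12834.
Real time: 12834 / (30000/1001) = 2141139/5000 s.
Target frame: (2141139/5000) × (25) = 2141139/200 ≈ 10705.695 → 10706.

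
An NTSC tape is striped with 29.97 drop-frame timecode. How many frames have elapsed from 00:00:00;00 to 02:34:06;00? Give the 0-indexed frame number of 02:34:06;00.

277102

As if non-drop at 30 labels/s: (2 × 3600 + 34 × 60 + 6) × 30 + 0 = 277380.
Minute boundaries passed: 154; those not divisible by 10: 154 − 15 = 139; dropped labels = 2 × 139 = 278.
Actual frame index = 277380 − 278 = 277102.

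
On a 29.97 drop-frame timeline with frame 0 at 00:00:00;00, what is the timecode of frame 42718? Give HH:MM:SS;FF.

Ten DF minutes hold 17982 frames, so frame 42718 lies in block 2 (frames 35964–53945) with 6754 frames into that block.
The block's first minute is 1800 frames and the rest 1798 each; 6754 frames reaches minute 3, so 2 × 18 + 3 × 2 = 42 labels have been skipped so far.
Adding those back, label number 42718 + 42 = 42760 at 30 labels/s is 1425 s + 10 f = 0 h 23 min 45 s frame 10, i.e. 00:23:45;10.

00:23:45;10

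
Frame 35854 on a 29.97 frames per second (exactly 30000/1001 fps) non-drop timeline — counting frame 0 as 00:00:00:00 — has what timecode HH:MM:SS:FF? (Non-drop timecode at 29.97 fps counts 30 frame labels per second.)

35854 ÷ 30 = 1195 full seconds, remainder 4 frames.
1195 s = 0 h 19 min 55 s.
Timecode: 00:19:55:04.

00:19:55:04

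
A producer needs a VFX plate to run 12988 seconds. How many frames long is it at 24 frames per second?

311712 frames

Frames = 12988 × 24 = 311712.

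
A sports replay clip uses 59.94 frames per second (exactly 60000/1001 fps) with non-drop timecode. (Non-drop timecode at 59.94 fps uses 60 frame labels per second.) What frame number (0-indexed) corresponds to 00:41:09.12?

frame 148152

Total seconds to the label: (0 × 3600 + 41 × 60 + 9) = 2469.
Frame index = 2469 × 60 + 12 = 148152.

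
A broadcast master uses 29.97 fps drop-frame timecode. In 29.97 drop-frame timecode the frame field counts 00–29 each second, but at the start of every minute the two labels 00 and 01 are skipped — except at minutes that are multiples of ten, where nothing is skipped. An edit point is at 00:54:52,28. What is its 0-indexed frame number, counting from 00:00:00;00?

As if non-drop at 30 labels/s: (0 × 3600 + 54 × 60 + 52) × 30 + 28 = 98788.
Minute boundaries passed: 54; those not divisible by 10: 54 − 5 = 49; dropped labels = 2 × 49 = 98.
Actual frame index = 98788 − 98 = 98690.

98690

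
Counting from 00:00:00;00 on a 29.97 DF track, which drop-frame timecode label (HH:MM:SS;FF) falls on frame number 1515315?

Ten DF minutes hold 17982 frames, so frame 1515315 lies in block 84 (frames 1510488–1528469) with 4827 frames into that block.
The block's first minute is 1800 frames and the rest 1798 each; 4827 frames reaches minute 2, so 84 × 18 + 2 × 2 = 1516 labels have been skipped so far.
Adding those back, label number 1515315 + 1516 = 1516831 at 30 labels/s is 50561 s + 1 f = 14 h 2 min 41 s frame 1, i.e. 14:02:41;01.

14:02:41;01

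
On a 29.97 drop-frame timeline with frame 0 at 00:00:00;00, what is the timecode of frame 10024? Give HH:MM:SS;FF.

Each 10-minute DF block holds 10 × 60 × 30 − 9 × 2 = 17982 frames. 10024 ÷ 17982 → 0 full blocks, remainder 10024.
Within the partial block the first minute is 1800 frames and each further minute 1798, so 5 further minute boundaries passed. Total skipped labels = 18 × 0 + 2 × 5 = 10.
Non-drop label index = 10024 + 10 = 10034; at 30 labels/s that is 00:05:34:14, i.e. DF 00:05:34;14.

00:05:34;14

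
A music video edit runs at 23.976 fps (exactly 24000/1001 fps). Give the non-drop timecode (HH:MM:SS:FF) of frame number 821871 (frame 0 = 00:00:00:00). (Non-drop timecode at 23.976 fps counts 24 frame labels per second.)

09:30:44:15

821871 ÷ 24 = 34244 full seconds, remainder 15 frames.
34244 s = 9 h 30 min 44 s.
Timecode: 09:30:44:15.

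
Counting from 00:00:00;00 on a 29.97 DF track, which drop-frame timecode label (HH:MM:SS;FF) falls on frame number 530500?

04:55:01;02

Each 10-minute DF block holds 10 × 60 × 30 − 9 × 2 = 17982 frames. 530500 ÷ 17982 → 29 full blocks, remainder 9022.
Within the partial block the first minute is 1800 frames and each further minute 1798, so 5 further minute boundaries passed. Total skipped labels = 18 × 29 + 2 × 5 = 532.
Non-drop label index = 530500 + 532 = 531032; at 30 labels/s that is 04:55:01:02, i.e. DF 04:55:01;02.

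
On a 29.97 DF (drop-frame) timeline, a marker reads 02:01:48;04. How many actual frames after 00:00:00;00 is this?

As if non-drop at 30 labels/s: (2 × 3600 + 1 × 60 + 48) × 30 + 4 = 219244.
Minute boundaries passed: 121; those not divisible by 10: 121 − 12 = 109; dropped labels = 2 × 109 = 218.
Actual frame index = 219244 − 218 = 219026.

219026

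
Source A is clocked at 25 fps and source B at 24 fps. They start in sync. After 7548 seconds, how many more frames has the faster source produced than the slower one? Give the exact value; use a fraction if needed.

A emits 25 × 7548 = 188700 frames; B emits 24 × 7548 = 181152.
Difference = 7548 frames; B is behind A.

7548 frames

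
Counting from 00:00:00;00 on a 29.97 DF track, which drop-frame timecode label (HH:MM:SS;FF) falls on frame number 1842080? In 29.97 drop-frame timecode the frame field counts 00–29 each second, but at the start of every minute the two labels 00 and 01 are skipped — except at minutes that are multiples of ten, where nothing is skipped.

17:04:24;04

Ten DF minutes hold 17982 frames, so frame 1842080 lies in block 102 (frames 1834164–1852145) with 7916 frames into that block.
The block's first minute is 1800 frames and the rest 1798 each; 7916 frames reaches minute 4, so 102 × 18 + 4 × 2 = 1844 labels have been skipped so far.
Adding those back, label number 1842080 + 1844 = 1843924 at 30 labels/s is 61464 s + 4 f = 17 h 4 min 24 s frame 4, i.e. 17:04:24;04.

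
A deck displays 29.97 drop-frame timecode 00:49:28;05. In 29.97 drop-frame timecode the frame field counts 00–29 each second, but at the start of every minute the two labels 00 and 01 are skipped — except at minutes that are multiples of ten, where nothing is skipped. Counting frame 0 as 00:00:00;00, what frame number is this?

88955

Complete 10-minute blocks: 4, each 17982 frames → 71928.
Remaining 9 whole minutes in the current block: 1800 + 8 × 1798 = 16184 frames.
Within the current minute: 28 × 30 + 5 − 2 = 843 (labels ;00/;01 skipped at this minute). Total = 71928 + 16184 + 843 = 88955.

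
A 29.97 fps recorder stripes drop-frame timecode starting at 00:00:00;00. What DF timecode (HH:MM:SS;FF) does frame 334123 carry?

Each 10-minute DF block holds 10 × 60 × 30 − 9 × 2 = 17982 frames. 334123 ÷ 17982 → 18 full blocks, remainder 10447.
Within the partial block the first minute is 1800 frames and each further minute 1798, so 5 further minute boundaries passed. Total skipped labels = 18 × 18 + 2 × 5 = 334.
Non-drop label index = 334123 + 334 = 334457; at 30 labels/s that is 03:05:48:17, i.e. DF 03:05:48;17.

03:05:48;17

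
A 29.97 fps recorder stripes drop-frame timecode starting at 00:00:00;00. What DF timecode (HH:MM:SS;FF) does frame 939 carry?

Ten DF minutes hold 17982 frames, so frame 939 lies in block 0 (frames 0–17981) with 939 frames into that block.
The block's first minute is 1800 frames and the rest 1798 each; 939 frames reaches minute 0, so 0 × 18 + 0 × 2 = 0 labels have been skipped so far.
Adding those back, label number 939 + 0 = 939 at 30 labels/s is 31 s + 9 f = 0 h 0 min 31 s frame 9, i.e. 00:00:31;09.

00:00:31;09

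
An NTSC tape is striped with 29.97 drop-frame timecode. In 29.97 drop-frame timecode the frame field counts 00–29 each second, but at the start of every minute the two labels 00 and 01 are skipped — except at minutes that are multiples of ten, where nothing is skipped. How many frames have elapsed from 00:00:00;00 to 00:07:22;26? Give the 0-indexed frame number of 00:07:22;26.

Complete 10-minute blocks: 0, each 17982 frames → 0.
Remaining 7 whole minutes in the current block: 1800 + 6 × 1798 = 12588 frames.
Within the current minute: 22 × 30 + 26 − 2 = 684 (labels ;00/;01 skipped at this minute). Total = 0 + 12588 + 684 = 13272.

13272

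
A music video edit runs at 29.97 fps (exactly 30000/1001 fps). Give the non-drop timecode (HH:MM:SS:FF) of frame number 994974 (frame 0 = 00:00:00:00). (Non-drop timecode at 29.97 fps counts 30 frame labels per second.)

994974 ÷ 30 = 33165 full seconds, remainder 24 frames.
33165 s = 9 h 12 min 45 s.
Timecode: 09:12:45:24.

09:12:45:24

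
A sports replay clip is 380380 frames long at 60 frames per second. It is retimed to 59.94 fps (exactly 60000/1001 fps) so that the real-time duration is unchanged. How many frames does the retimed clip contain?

380000 frames

Target frames = source frames × (target rate / source rate) = 380380 × (60000/1001)/(60) = 380380 × 1000/1001 = 380000.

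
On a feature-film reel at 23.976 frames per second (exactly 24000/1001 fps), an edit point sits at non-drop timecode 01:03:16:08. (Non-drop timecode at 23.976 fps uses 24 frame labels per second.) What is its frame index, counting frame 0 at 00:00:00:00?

Total seconds to the label: (1 × 3600 + 3 × 60 + 16) = 3796.
Frame index = 3796 × 24 + 8 = 91112.

frame 91112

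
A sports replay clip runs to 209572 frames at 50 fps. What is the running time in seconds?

Running time = 209572 / (50) = 4191.44 s.

4191.44 seconds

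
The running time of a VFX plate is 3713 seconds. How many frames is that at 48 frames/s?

178224 frames

Frames = 3713 × 48 = 178224.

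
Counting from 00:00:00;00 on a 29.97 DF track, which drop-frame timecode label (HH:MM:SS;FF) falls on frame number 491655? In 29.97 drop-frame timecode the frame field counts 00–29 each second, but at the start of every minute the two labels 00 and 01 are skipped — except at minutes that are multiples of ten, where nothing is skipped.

Ten DF minutes hold 17982 frames, so frame 491655 lies in block 27 (frames 485514–503495) with 6141 frames into that block.
The block's first minute is 1800 frames and the rest 1798 each; 6141 frames reaches minute 3, so 27 × 18 + 3 × 2 = 492 labels have been skipped so far.
Adding those back, label number 491655 + 492 = 492147 at 30 labels/s is 16404 s + 27 f = 4 h 33 min 24 s frame 27, i.e. 04:33:24;27.

04:33:24;27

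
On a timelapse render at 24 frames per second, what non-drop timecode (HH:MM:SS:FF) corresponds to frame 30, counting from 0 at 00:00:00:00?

00:00:01:06

30 ÷ 24 = 1 full seconds, remainder 6 frames.
1 s = 0 h 0 min 1 s.
Timecode: 00:00:01:06.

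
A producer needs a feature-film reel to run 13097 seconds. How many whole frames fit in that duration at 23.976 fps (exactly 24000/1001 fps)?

314013 frames

Frames = 13097 × 24000/1001 = 44904000/143 ≈ 314013.9860.
Complete frames: 314013.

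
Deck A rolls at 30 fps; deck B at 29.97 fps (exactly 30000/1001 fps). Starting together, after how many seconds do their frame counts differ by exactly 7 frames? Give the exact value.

The gap grows by |30000/1001 − 30| = 30/1001 frames per second.
Time for a 7-frame gap: 7 ÷ (30/1001) = 7007/30 s.

7007/30 seconds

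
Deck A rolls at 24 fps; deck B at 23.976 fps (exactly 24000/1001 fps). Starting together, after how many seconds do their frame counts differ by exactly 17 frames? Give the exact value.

17017/24 seconds

The gap grows by |24000/1001 − 24| = 24/1001 frames per second.
Time for a 17-frame gap: 17 ÷ (24/1001) = 17017/24 s.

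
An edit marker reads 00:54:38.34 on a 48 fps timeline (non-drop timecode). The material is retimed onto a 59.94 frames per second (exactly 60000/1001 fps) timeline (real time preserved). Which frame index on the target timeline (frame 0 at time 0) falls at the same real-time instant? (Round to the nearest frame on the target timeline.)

Source frame index: (0×3600 + 54×60 + 38) × 48 + 34 = 157378.
Real time: 157378 / (48) = 78689/24 s.
Target frame: (78689/24) × (60000/1001) = 15132500/77 ≈ 196525.974 → 196526.

frame 196526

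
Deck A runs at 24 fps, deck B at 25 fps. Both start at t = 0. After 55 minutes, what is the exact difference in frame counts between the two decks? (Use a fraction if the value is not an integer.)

55 min = 3300 s.
A emits 24 × 3300 = 79200 frames; B emits 25 × 3300 = 82500.
Difference = 3300 frames; B is ahead of A.

3300 frames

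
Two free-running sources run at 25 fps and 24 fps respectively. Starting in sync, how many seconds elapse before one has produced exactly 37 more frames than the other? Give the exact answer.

The gap grows by |24 − 25| = 1 frame per second.
Time for a 37-frame gap: 37 ÷ (1) = 37 s.

37 seconds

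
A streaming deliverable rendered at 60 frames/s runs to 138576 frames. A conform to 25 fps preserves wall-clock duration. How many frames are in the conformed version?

Target frames = source frames × (target rate / source rate) = 138576 × (25)/(60) = 138576 × 5/12 = 57740.

57740 frames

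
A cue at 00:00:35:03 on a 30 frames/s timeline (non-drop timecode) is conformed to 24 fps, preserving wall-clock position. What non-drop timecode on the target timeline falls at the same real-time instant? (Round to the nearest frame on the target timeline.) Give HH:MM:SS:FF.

Source frame index: (0×3600 + 0×60 + 35) × 30 + 3 = 1053.
Real time: 1053 / (30) = 351/10 s.
Target frame: (351/10) × (24) = 4212/5 ≈ 842.400 → 842.
At 24 labels/s: frame 842 → 00:00:35:02.

00:00:35:02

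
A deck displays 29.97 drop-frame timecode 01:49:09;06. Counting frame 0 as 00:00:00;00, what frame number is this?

196278

Complete 10-minute blocks: 10, each 17982 frames → 179820.
Remaining 9 whole minutes in the current block: 1800 + 8 × 1798 = 16184 frames.
Within the current minute: 9 × 30 + 6 − 2 = 274 (labels ;00/;01 skipped at this minute). Total = 179820 + 16184 + 274 = 196278.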